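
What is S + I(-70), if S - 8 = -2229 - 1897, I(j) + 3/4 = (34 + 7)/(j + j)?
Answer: -288333/70 ≈ -4119.0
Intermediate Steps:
I(j) = -¾ + 41/(2*j) (I(j) = -¾ + (34 + 7)/(j + j) = -¾ + 41/((2*j)) = -¾ + 41*(1/(2*j)) = -¾ + 41/(2*j))
S = -4118 (S = 8 + (-2229 - 1897) = 8 - 4126 = -4118)
S + I(-70) = -4118 + (¼)*(82 - 3*(-70))/(-70) = -4118 + (¼)*(-1/70)*(82 + 210) = -4118 + (¼)*(-1/70)*292 = -4118 - 73/70 = -288333/70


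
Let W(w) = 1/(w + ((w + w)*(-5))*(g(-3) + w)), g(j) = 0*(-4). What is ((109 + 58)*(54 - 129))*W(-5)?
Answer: 835/17 ≈ 49.118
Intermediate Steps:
g(j) = 0
W(w) = 1/(w - 10*w²) (W(w) = 1/(w + ((w + w)*(-5))*(0 + w)) = 1/(w + ((2*w)*(-5))*w) = 1/(w + (-10*w)*w) = 1/(w - 10*w²))
((109 + 58)*(54 - 129))*W(-5) = ((109 + 58)*(54 - 129))*(-1/(-5*(-1 + 10*(-5)))) = (167*(-75))*(-1*(-⅕)/(-1 - 50)) = -(-12525)*(-1)/(5*(-51)) = -(-12525)*(-1)*(-1)/(5*51) = -12525*(-1/255) = 835/17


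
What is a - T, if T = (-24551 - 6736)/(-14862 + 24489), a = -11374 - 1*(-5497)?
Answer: -18848864/3209 ≈ -5873.8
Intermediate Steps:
a = -5877 (a = -11374 + 5497 = -5877)
T = -10429/3209 (T = -31287/9627 = -31287*1/9627 = -10429/3209 ≈ -3.2499)
a - T = -5877 - 1*(-10429/3209) = -5877 + 10429/3209 = -18848864/3209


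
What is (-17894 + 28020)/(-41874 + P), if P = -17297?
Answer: -10126/59171 ≈ -0.17113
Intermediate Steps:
(-17894 + 28020)/(-41874 + P) = (-17894 + 28020)/(-41874 - 17297) = 10126/(-59171) = 10126*(-1/59171) = -10126/59171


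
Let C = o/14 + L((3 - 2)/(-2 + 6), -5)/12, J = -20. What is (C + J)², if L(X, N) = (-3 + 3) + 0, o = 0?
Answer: 400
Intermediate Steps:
L(X, N) = 0 (L(X, N) = 0 + 0 = 0)
C = 0 (C = 0/14 + 0/12 = 0*(1/14) + 0*(1/12) = 0 + 0 = 0)
(C + J)² = (0 - 20)² = (-20)² = 400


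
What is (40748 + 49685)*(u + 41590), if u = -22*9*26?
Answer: 3295559386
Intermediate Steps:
u = -5148 (u = -198*26 = -5148)
(40748 + 49685)*(u + 41590) = (40748 + 49685)*(-5148 + 41590) = 90433*36442 = 3295559386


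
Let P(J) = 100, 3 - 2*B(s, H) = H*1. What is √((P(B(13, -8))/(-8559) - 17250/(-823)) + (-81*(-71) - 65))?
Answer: 2*√7865877063449874/2348019 ≈ 75.544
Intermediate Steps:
B(s, H) = 3/2 - H/2
√((P(B(13, -8))/(-8559) - 17250/(-823)) + (-81*(-71) - 65)) = √((100/(-8559) - 17250/(-823)) + (-81*(-71) - 65)) = √((100*(-1/8559) - 17250*(-1/823)) + (5751 - 65)) = √((-100/8559 + 17250/823) + 5686) = √(147560450/7044057 + 5686) = √(40200068552/7044057) = 2*√7865877063449874/2348019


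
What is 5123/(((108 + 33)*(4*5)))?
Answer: 109/60 ≈ 1.8167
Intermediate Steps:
5123/(((108 + 33)*(4*5))) = 5123/((141*20)) = 5123/2820 = 5123*(1/2820) = 109/60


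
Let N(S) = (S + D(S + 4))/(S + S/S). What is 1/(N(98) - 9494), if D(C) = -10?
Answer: -9/85438 ≈ -0.00010534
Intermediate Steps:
N(S) = (-10 + S)/(1 + S) (N(S) = (S - 10)/(S + S/S) = (-10 + S)/(S + 1) = (-10 + S)/(1 + S))
1/(N(98) - 9494) = 1/((-10 + 98)/(1 + 98) - 9494) = 1/(88/99 - 9494) = 1/((1/99)*88 - 9494) = 1/(8/9 - 9494) = 1/(-85438/9) = -9/85438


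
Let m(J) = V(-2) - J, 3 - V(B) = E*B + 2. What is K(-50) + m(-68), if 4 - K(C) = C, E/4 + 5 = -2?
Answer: 67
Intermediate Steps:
E = -28 (E = -20 + 4*(-2) = -20 - 8 = -28)
K(C) = 4 - C
V(B) = 1 + 28*B (V(B) = 3 - (-28*B + 2) = 3 - (2 - 28*B) = 3 + (-2 + 28*B) = 1 + 28*B)
m(J) = -55 - J (m(J) = (1 + 28*(-2)) - J = (1 - 56) - J = -55 - J)
K(-50) + m(-68) = (4 - 1*(-50)) + (-55 - 1*(-68)) = (4 + 50) + (-55 + 68) = 54 + 13 = 67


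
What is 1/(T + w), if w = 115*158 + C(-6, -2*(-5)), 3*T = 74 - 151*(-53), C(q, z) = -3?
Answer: 3/62578 ≈ 4.7940e-5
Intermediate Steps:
T = 8077/3 (T = (74 - 151*(-53))/3 = (74 + 8003)/3 = (⅓)*8077 = 8077/3 ≈ 2692.3)
w = 18167 (w = 115*158 - 3 = 18170 - 3 = 18167)
1/(T + w) = 1/(8077/3 + 18167) = 1/(62578/3) = 3/62578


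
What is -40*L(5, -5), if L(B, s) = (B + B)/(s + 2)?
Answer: 400/3 ≈ 133.33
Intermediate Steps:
L(B, s) = 2*B/(2 + s) (L(B, s) = (2*B)/(2 + s) = 2*B/(2 + s))
-40*L(5, -5) = -80*5/(2 - 5) = -80*5/(-3) = -80*5*(-1)/3 = -40*(-10/3) = 400/3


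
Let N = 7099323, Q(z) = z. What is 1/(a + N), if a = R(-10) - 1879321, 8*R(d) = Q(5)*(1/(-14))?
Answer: 112/584640219 ≈ 1.9157e-7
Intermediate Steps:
R(d) = -5/112 (R(d) = (5*(1/(-14)))/8 = (5*(1*(-1/14)))/8 = (5*(-1/14))/8 = (⅛)*(-5/14) = -5/112)
a = -210483957/112 (a = -5/112 - 1879321 = -210483957/112 ≈ -1.8793e+6)
1/(a + N) = 1/(-210483957/112 + 7099323) = 1/(584640219/112) = 112/584640219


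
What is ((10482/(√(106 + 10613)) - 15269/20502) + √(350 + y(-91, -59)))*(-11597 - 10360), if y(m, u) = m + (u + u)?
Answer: 111753811/6834 - 21957*√141 - 25572586*√1191/397 ≈ -2.4674e+6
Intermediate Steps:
y(m, u) = m + 2*u
((10482/(√(106 + 10613)) - 15269/20502) + √(350 + y(-91, -59)))*(-11597 - 10360) = ((10482/(√(106 + 10613)) - 15269/20502) + √(350 + (-91 + 2*(-59))))*(-11597 - 10360) = ((10482/(√10719) - 15269*1/20502) + √(350 + (-91 - 118)))*(-21957) = ((10482/((3*√1191)) - 15269/20502) + √(350 - 209))*(-21957) = ((10482*(√1191/3573) - 15269/20502) + √141)*(-21957) = ((3494*√1191/1191 - 15269/20502) + √141)*(-21957) = ((-15269/20502 + 3494*√1191/1191) + √141)*(-21957) = (-15269/20502 + √141 + 3494*√1191/1191)*(-21957) = 111753811/6834 - 21957*√141 - 25572586*√1191/397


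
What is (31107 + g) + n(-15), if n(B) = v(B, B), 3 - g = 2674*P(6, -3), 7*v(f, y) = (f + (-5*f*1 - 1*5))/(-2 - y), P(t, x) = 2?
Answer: 2344397/91 ≈ 25763.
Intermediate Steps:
v(f, y) = (-5 - 4*f)/(7*(-2 - y)) (v(f, y) = ((f + (-5*f*1 - 1*5))/(-2 - y))/7 = ((f + (-5*f - 5))/(-2 - y))/7 = ((f + (-5 - 5*f))/(-2 - y))/7 = ((-5 - 4*f)/(-2 - y))/7 = (-5 - 4*f)/(7*(-2 - y)))
g = -5345 (g = 3 - 2674*2 = 3 - 1*5348 = 3 - 5348 = -5345)
n(B) = (5 + 4*B)/(7*(2 + B))
(31107 + g) + n(-15) = (31107 - 5345) + (5 + 4*(-15))/(7*(2 - 15)) = 25762 + (1/7)*(5 - 60)/(-13) = 25762 + (1/7)*(-1/13)*(-55) = 25762 + 55/91 = 2344397/91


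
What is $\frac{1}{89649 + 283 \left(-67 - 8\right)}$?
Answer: $\frac{1}{68424} \approx 1.4615 \cdot 10^{-5}$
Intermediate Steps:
$\frac{1}{89649 + 283 \left(-67 - 8\right)} = \frac{1}{89649 + 283 \left(-75\right)} = \frac{1}{89649 - 21225} = \frac{1}{68424}$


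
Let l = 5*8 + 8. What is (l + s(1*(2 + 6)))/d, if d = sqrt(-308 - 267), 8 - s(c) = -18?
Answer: -74*I*sqrt(23)/115 ≈ -3.086*I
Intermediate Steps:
s(c) = 26 (s(c) = 8 - 1*(-18) = 8 + 18 = 26)
d = 5*I*sqrt(23) (d = sqrt(-575) = 5*I*sqrt(23) ≈ 23.979*I)
l = 48 (l = 40 + 8 = 48)
(l + s(1*(2 + 6)))/d = (48 + 26)/((5*I*sqrt(23))) = 74*(-I*sqrt(23)/115) = -74*I*sqrt(23)/115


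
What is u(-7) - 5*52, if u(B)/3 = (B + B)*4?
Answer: -428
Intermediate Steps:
u(B) = 24*B (u(B) = 3*((B + B)*4) = 3*((2*B)*4) = 3*(8*B) = 24*B)
u(-7) - 5*52 = 24*(-7) - 5*52 = -168 - 260 = -428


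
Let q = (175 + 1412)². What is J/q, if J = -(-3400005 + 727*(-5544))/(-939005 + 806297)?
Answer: -2476831/111411418284 ≈ -2.2231e-5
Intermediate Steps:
J = -2476831/44236 (J = -(-3400005 - 4030488)/(-132708) = -(-7430493)*(-1)/132708 = -1*2476831/44236 = -2476831/44236 ≈ -55.991)
q = 2518569 (q = 1587² = 2518569)
J/q = -2476831/44236/2518569 = -2476831/44236*1/2518569 = -2476831/111411418284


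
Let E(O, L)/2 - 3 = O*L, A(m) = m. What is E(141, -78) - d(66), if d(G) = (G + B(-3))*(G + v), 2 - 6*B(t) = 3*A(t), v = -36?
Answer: -24025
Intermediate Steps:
B(t) = ⅓ - t/2
E(O, L) = 6 + 2*L*O (E(O, L) = 6 + 2*(O*L) = 6 + 2*(L*O) = 6 + 2*L*O)
d(G) = (-36 + G)*(11/6 + G) (d(G) = (G + (⅓ - ½*(-3)))*(G - 36) = (G + (⅓ + 3/2))*(-36 + G) = (G + 11/6)*(-36 + G) = (11/6 + G)*(-36 + G) = (-36 + G)*(11/6 + G))
E(141, -78) - d(66) = (6 + 2*(-78)*141) - (-66 + 66² - 205/6*66) = (6 - 21996) - (-66 + 4356 - 2255) = -21990 - 1*2035 = -21990 - 2035 = -24025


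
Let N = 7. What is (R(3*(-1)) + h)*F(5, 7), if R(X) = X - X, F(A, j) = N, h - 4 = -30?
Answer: -182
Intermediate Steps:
h = -26 (h = 4 - 30 = -26)
F(A, j) = 7
R(X) = 0
(R(3*(-1)) + h)*F(5, 7) = (0 - 26)*7 = -26*7 = -182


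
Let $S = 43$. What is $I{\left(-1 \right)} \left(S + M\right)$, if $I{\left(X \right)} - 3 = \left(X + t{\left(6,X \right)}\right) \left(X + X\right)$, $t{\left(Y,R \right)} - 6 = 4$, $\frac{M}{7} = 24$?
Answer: $-3165$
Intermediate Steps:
$M = 168$ ($M = 7 \cdot 24 = 168$)
$t{\left(Y,R \right)} = 10$ ($t{\left(Y,R \right)} = 6 + 4 = 10$)
$I{\left(X \right)} = 3 + 2 X \left(10 + X\right)$ ($I{\left(X \right)} = 3 + \left(X + 10\right) \left(X + X\right) = 3 + \left(10 + X\right) 2 X = 3 + 2 X \left(10 + X\right)$)
$I{\left(-1 \right)} \left(S + M\right) = \left(3 + 2 \left(-1\right)^{2} + 20 \left(-1\right)\right) \left(43 + 168\right) = \left(3 + 2 \cdot 1 - 20\right) 211 = \left(3 + 2 - 20\right) 211 = \left(-15\right) 211 = -3165$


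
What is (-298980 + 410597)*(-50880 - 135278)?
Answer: -20778397486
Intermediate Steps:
(-298980 + 410597)*(-50880 - 135278) = 111617*(-186158) = -20778397486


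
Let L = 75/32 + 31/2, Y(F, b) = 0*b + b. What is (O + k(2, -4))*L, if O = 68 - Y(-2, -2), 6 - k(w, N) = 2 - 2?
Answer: 10849/8 ≈ 1356.1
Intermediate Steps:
k(w, N) = 6 (k(w, N) = 6 - (2 - 2) = 6 - 1*0 = 6 + 0 = 6)
Y(F, b) = b (Y(F, b) = 0 + b = b)
O = 70 (O = 68 - 1*(-2) = 68 + 2 = 70)
L = 571/32 (L = 75*(1/32) + 31*(1/2) = 75/32 + 31/2 = 571/32 ≈ 17.844)
(O + k(2, -4))*L = (70 + 6)*(571/32) = 76*(571/32) = 10849/8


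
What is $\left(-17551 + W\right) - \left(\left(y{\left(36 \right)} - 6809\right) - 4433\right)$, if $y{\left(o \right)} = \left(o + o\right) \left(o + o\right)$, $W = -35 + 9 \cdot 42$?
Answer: $-11150$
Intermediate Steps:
$W = 343$ ($W = -35 + 378 = 343$)
$y{\left(o \right)} = 4 o^{2}$ ($y{\left(o \right)} = 2 o 2 o = 4 o^{2}$)
$\left(-17551 + W\right) - \left(\left(y{\left(36 \right)} - 6809\right) - 4433\right) = \left(-17551 + 343\right) - \left(\left(4 \cdot 36^{2} - 6809\right) - 4433\right) = -17208 - \left(\left(4 \cdot 1296 - 6809\right) - 4433\right) = -17208 - \left(\left(5184 - 6809\right) - 4433\right) = -17208 - \left(-1625 - 4433\right) = -17208 - -6058 = -17208 + 6058 = -11150$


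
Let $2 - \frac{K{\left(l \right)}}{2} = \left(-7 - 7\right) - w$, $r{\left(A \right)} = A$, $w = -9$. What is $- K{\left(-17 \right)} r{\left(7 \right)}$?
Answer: $-98$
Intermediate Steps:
$K{\left(l \right)} = 14$ ($K{\left(l \right)} = 4 - 2 \left(\left(-7 - 7\right) - -9\right) = 4 - 2 \left(-14 + 9\right) = 4 - -10 = 4 + 10 = 14$)
$- K{\left(-17 \right)} r{\left(7 \right)} = - 14 \cdot 7 = \left(-1\right) 98 = -98$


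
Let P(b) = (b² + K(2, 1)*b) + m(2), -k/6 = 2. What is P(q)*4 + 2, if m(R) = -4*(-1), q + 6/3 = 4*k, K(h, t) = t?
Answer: 9818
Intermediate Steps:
k = -12 (k = -6*2 = -12)
q = -50 (q = -2 + 4*(-12) = -2 - 48 = -50)
m(R) = 4
P(b) = 4 + b + b² (P(b) = (b² + 1*b) + 4 = (b² + b) + 4 = (b + b²) + 4 = 4 + b + b²)
P(q)*4 + 2 = (4 - 50 + (-50)²)*4 + 2 = (4 - 50 + 2500)*4 + 2 = 2454*4 + 2 = 9816 + 2 = 9818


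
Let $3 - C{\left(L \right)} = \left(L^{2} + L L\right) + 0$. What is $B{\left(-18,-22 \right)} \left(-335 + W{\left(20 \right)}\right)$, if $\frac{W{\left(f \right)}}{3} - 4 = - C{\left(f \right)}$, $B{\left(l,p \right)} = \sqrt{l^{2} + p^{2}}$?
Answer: $4136 \sqrt{202} \approx 58784.0$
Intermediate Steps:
$C{\left(L \right)} = 3 - 2 L^{2}$ ($C{\left(L \right)} = 3 - \left(\left(L^{2} + L L\right) + 0\right) = 3 - \left(\left(L^{2} + L^{2}\right) + 0\right) = 3 - \left(2 L^{2} + 0\right) = 3 - 2 L^{2}$)
$W{\left(f \right)} = 3 + 6 f^{2}$ ($W{\left(f \right)} = 12 + 3 \left(- (3 - 2 f^{2})\right) = 12 + 3 \left(-3 + 2 f^{2}\right) = 12 + \left(-9 + 6 f^{2}\right) = 3 + 6 f^{2}$)
$B{\left(-18,-22 \right)} \left(-335 + W{\left(20 \right)}\right) = \sqrt{\left(-18\right)^{2} + \left(-22\right)^{2}} \left(-335 + \left(3 + 6 \cdot 20^{2}\right)\right) = \sqrt{324 + 484} \left(-335 + \left(3 + 6 \cdot 400\right)\right) = \sqrt{808} \left(-335 + \left(3 + 2400\right)\right) = 2 \sqrt{202} \left(-335 + 2403\right) = 2 \sqrt{202} \cdot 2068 = 4136 \sqrt{202}$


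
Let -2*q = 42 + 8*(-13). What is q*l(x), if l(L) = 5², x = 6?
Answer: 775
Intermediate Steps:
l(L) = 25
q = 31 (q = -(42 + 8*(-13))/2 = -(42 - 104)/2 = -½*(-62) = 31)
q*l(x) = 31*25 = 775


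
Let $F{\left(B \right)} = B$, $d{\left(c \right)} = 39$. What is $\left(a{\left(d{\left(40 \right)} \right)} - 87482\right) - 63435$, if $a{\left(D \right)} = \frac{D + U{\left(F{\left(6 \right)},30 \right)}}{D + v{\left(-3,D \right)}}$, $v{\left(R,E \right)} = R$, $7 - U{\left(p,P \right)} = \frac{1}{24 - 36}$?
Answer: $- \frac{65195591}{432} \approx -1.5092 \cdot 10^{5}$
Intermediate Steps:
$U{\left(p,P \right)} = \frac{85}{12}$ ($U{\left(p,P \right)} = 7 - \frac{1}{24 - 36} = 7 - \frac{1}{-12} = 7 - - \frac{1}{12} = 7 + \frac{1}{12} = \frac{85}{12}$)
$a{\left(D \right)} = \frac{\frac{85}{12} + D}{-3 + D}$ ($a{\left(D \right)} = \frac{D + \frac{85}{12}}{D - 3} = \frac{\frac{85}{12} + D}{-3 + D}$)
$\left(a{\left(d{\left(40 \right)} \right)} - 87482\right) - 63435 = \left(\frac{\frac{85}{12} + 39}{-3 + 39} - 87482\right) - 63435 = \left(\frac{1}{36} \cdot \frac{553}{12} - 87482\right) - 63435 = \left(\frac{553}{432} - 87482\right) - 63435 = - \frac{37791671}{432} - 63435 = - \frac{65195591}{432}$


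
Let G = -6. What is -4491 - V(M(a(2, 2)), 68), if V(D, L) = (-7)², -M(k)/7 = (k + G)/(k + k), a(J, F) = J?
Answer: -4540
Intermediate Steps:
M(k) = -7*(-6 + k)/(2*k) (M(k) = -7*(k - 6)/(k + k) = -7*(-6 + k)/(2*k))
V(D, L) = 49
-4491 - V(M(a(2, 2)), 68) = -4491 - 1*49 = -4491 - 49 = -4540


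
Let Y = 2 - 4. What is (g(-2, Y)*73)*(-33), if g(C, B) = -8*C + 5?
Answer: -50589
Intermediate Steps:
Y = -2
g(C, B) = 5 - 8*C
(g(-2, Y)*73)*(-33) = ((5 - 8*(-2))*73)*(-33) = ((5 + 16)*73)*(-33) = (21*73)*(-33) = 1533*(-33) = -50589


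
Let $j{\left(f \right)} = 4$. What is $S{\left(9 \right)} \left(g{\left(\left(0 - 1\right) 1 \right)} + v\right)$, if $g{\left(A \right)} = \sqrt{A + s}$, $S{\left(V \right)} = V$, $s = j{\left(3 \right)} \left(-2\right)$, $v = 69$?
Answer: $621 + 27 i \approx 621.0 + 27.0 i$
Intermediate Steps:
$s = -8$ ($s = 4 \left(-2\right) = -8$)
$g{\left(A \right)} = \sqrt{-8 + A}$ ($g{\left(A \right)} = \sqrt{A - 8} = \sqrt{-8 + A}$)
$S{\left(9 \right)} \left(g{\left(\left(0 - 1\right) 1 \right)} + v\right) = 9 \left(\sqrt{-8 + \left(0 - 1\right) 1} + 69\right) = 9 \left(\sqrt{-8 - 1} + 69\right) = 9 \left(\sqrt{-9} + 69\right) = 9 \left(3 i + 69\right) = 9 \left(69 + 3 i\right) = 621 + 27 i$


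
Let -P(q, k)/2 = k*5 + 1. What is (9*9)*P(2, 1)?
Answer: -972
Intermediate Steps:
P(q, k) = -2 - 10*k (P(q, k) = -2*(k*5 + 1) = -2*(5*k + 1) = -2*(1 + 5*k) = -2 - 10*k)
(9*9)*P(2, 1) = (9*9)*(-2 - 10*1) = 81*(-2 - 10) = 81*(-12) = -972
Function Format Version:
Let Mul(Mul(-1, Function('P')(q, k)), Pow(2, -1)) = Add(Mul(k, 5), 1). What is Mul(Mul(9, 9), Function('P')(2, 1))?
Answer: -972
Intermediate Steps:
Function('P')(q, k) = Add(-2, Mul(-10, k)) (Function('P')(q, k) = Mul(-2, Add(Mul(k, 5), 1)) = Mul(-2, Add(Mul(5, k), 1)) = Mul(-2, Add(1, Mul(5, k))) = Add(-2, Mul(-10, k)))
Mul(Mul(9, 9), Function('P')(2, 1)) = Mul(Mul(9, 9), Add(-2, Mul(-10, 1))) = Mul(81, Add(-2, -10)) = Mul(81, -12) = -972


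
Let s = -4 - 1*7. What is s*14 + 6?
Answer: -148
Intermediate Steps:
s = -11 (s = -4 - 7 = -11)
s*14 + 6 = -11*14 + 6 = -154 + 6 = -148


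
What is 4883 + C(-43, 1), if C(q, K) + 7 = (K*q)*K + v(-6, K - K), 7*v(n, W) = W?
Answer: 4833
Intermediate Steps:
v(n, W) = W/7
C(q, K) = -7 + q*K² (C(q, K) = -7 + ((K*q)*K + (K - K)/7) = -7 + (q*K² + (⅐)*0) = -7 + (q*K² + 0) = -7 + q*K²)
4883 + C(-43, 1) = 4883 + (-7 - 43*1²) = 4883 + (-7 - 43*1) = 4883 + (-7 - 43) = 4883 - 50 = 4833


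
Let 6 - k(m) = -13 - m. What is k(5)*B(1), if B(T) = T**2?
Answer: 24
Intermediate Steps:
k(m) = 19 + m (k(m) = 6 - (-13 - m) = 6 + (13 + m) = 19 + m)
k(5)*B(1) = (19 + 5)*1**2 = 24*1 = 24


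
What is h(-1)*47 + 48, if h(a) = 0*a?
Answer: 48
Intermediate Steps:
h(a) = 0
h(-1)*47 + 48 = 0*47 + 48 = 0 + 48 = 48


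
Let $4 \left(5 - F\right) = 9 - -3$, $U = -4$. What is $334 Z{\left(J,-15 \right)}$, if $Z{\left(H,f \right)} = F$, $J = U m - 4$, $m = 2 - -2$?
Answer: $668$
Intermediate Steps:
$m = 4$ ($m = 2 + 2 = 4$)
$F = 2$ ($F = 5 - \frac{9 - -3}{4} = 5 - \frac{9 + 3}{4} = 5 - 3 = 2$)
$J = -20$ ($J = \left(-4\right) 4 - 4 = -16 - 4 = -20$)
$Z{\left(H,f \right)} = 2$
$334 Z{\left(J,-15 \right)} = 334 \cdot 2 = 668$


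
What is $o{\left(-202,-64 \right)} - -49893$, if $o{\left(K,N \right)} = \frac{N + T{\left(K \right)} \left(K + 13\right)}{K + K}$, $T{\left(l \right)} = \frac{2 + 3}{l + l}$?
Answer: $\frac{8143360799}{163216} \approx 49893.0$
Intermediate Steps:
$T{\left(l \right)} = \frac{5}{2 l}$
$o{\left(K,N \right)} = \frac{N + \frac{5 \left(13 + K\right)}{2 K}}{2 K}$ ($o{\left(K,N \right)} = \frac{N + \frac{5}{2 K} \left(K + 13\right)}{K + K} = \frac{N + \frac{5}{2 K} \left(13 + K\right)}{2 K} = \left(N + \frac{5 \left(13 + K\right)}{2 K}\right) \frac{1}{2 K} = \frac{N + \frac{5 \left(13 + K\right)}{2 K}}{2 K}$)
$o{\left(-202,-64 \right)} - -49893 = \frac{65 - 202 \left(5 + 2 \left(-64\right)\right)}{4 \cdot 40804} - -49893 = \frac{1}{4} \cdot \frac{1}{40804} \left(65 - 202 \left(5 - 128\right)\right) + 49893 = \frac{1}{4} \cdot \frac{1}{40804} \left(65 - -24846\right) + 49893 = \frac{1}{4} \cdot \frac{1}{40804} \left(65 + 24846\right) + 49893 = \frac{1}{4} \cdot \frac{1}{40804} \cdot 24911 + 49893 = \frac{24911}{163216} + 49893 = \frac{8143360799}{163216}$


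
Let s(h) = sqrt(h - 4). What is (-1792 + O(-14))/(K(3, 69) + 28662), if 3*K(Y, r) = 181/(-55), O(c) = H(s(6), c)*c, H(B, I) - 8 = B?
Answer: -314160/4729049 - 2310*sqrt(2)/4729049 ≈ -0.067123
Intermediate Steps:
s(h) = sqrt(-4 + h)
H(B, I) = 8 + B
O(c) = c*(8 + sqrt(2)) (O(c) = (8 + sqrt(-4 + 6))*c = (8 + sqrt(2))*c = c*(8 + sqrt(2)))
K(Y, r) = -181/165 (K(Y, r) = (181/(-55))/3 = (181*(-1/55))/3 = (1/3)*(-181/55) = -181/165)
(-1792 + O(-14))/(K(3, 69) + 28662) = (-1792 - 14*(8 + sqrt(2)))/(-181/165 + 28662) = (-1792 + (-112 - 14*sqrt(2)))/(4729049/165) = (-1904 - 14*sqrt(2))*(165/4729049) = -314160/4729049 - 2310*sqrt(2)/4729049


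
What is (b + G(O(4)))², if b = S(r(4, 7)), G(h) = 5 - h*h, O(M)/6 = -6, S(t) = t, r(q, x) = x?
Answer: 1648656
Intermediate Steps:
O(M) = -36 (O(M) = 6*(-6) = -36)
G(h) = 5 - h²
b = 7
(b + G(O(4)))² = (7 + (5 - 1*(-36)²))² = (7 + (5 - 1*1296))² = (7 + (5 - 1296))² = (7 - 1291)² = (-1284)² = 1648656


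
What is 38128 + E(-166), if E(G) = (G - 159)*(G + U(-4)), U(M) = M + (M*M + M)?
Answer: 89478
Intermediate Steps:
U(M) = M² + 2*M (U(M) = M + (M² + M) = M + (M + M²) = M² + 2*M)
E(G) = (-159 + G)*(8 + G) (E(G) = (G - 159)*(G - 4*(2 - 4)) = (-159 + G)*(G - 4*(-2)) = (-159 + G)*(G + 8) = (-159 + G)*(8 + G))
38128 + E(-166) = 38128 + (-1272 + (-166)² - 151*(-166)) = 38128 + (-1272 + 27556 + 25066) = 38128 + 51350 = 89478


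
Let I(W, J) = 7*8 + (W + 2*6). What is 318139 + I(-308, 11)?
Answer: 317899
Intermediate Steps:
I(W, J) = 68 + W (I(W, J) = 56 + (W + 12) = 56 + (12 + W) = 68 + W)
318139 + I(-308, 11) = 318139 + (68 - 308) = 318139 - 240 = 317899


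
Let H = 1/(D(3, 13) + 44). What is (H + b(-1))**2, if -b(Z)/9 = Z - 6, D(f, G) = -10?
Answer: 4592449/1156 ≈ 3972.7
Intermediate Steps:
b(Z) = 54 - 9*Z (b(Z) = -9*(Z - 6) = -9*(-6 + Z) = 54 - 9*Z)
H = 1/34 (H = 1/(-10 + 44) = 1/34 ≈ 0.029412)
(H + b(-1))**2 = (1/34 + (54 - 9*(-1)))**2 = (1/34 + (54 + 9))**2 = (1/34 + 63)**2 = (2143/34)**2 = 4592449/1156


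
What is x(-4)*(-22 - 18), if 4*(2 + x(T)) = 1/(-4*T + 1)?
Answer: 1350/17 ≈ 79.412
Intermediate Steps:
x(T) = -2 + 1/(4*(1 - 4*T)) (x(T) = -2 + 1/(4*(-4*T + 1)) = -2 + 1/(4*(1 - 4*T)))
x(-4)*(-22 - 18) = ((7 - 32*(-4))/(4*(-1 + 4*(-4))))*(-22 - 18) = ((7 + 128)/(4*(-1 - 16)))*(-40) = ((¼)*135/(-17))*(-40) = ((¼)*(-1/17)*135)*(-40) = -135/68*(-40) = 1350/17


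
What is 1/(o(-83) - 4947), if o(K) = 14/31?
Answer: -31/153343 ≈ -0.00020216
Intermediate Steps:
o(K) = 14/31 (o(K) = 14*(1/31) = 14/31)
1/(o(-83) - 4947) = 1/(14/31 - 4947) = 1/(-153343/31) = -31/153343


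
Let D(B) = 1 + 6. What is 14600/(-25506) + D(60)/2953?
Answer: -21467629/37659609 ≈ -0.57004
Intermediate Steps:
D(B) = 7
14600/(-25506) + D(60)/2953 = 14600/(-25506) + 7/2953 = 14600*(-1/25506) + 7*(1/2953) = -7300/12753 + 7/2953 = -21467629/37659609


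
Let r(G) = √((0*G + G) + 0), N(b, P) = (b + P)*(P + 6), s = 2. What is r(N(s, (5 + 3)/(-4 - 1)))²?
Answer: 44/25 ≈ 1.7600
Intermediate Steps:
N(b, P) = (6 + P)*(P + b) (N(b, P) = (P + b)*(6 + P) = (6 + P)*(P + b))
r(G) = √G (r(G) = √((0 + G) + 0) = √(G + 0) = √G)
r(N(s, (5 + 3)/(-4 - 1)))² = (√(((5 + 3)/(-4 - 1))² + 6*((5 + 3)/(-4 - 1)) + 6*2 + ((5 + 3)/(-4 - 1))*2))² = (√((8/(-5))² + 6*(8/(-5)) + 12 + (8/(-5))*2))² = (√((8*(-⅕))² + 6*(8*(-⅕)) + 12 + (8*(-⅕))*2))² = (√((-8/5)² + 6*(-8/5) + 12 - 8/5*2))² = (√(64/25 - 48/5 + 12 - 16/5))² = (√(44/25))² = (2*√11/5)² = 44/25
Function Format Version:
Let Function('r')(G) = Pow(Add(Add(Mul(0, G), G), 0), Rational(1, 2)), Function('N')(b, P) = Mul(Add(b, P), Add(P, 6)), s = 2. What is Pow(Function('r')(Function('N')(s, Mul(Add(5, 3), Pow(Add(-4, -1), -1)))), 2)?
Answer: Rational(44, 25) ≈ 1.7600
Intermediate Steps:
Function('N')(b, P) = Mul(Add(6, P), Add(P, b)) (Function('N')(b, P) = Mul(Add(P, b), Add(6, P)) = Mul(Add(6, P), Add(P, b)))
Function('r')(G) = Pow(G, Rational(1, 2)) (Function('r')(G) = Pow(Add(Add(0, G), 0), Rational(1, 2)) = Pow(Add(G, 0), Rational(1, 2)) = Pow(G, Rational(1, 2)))
Pow(Function('r')(Function('N')(s, Mul(Add(5, 3), Pow(Add(-4, -1), -1)))), 2) = Pow(Pow(Add(Pow(Mul(Add(5, 3), Pow(Add(-4, -1), -1)), 2), Mul(6, Mul(Add(5, 3), Pow(Add(-4, -1), -1))), Mul(6, 2), Mul(Mul(Add(5, 3), Pow(Add(-4, -1), -1)), 2)), Rational(1, 2)), 2) = Pow(Pow(Add(Pow(Mul(8, Pow(-5, -1)), 2), Mul(6, Mul(8, Pow(-5, -1))), 12, Mul(Mul(8, Pow(-5, -1)), 2)), Rational(1, 2)), 2) = Pow(Pow(Add(Pow(Mul(8, Rational(-1, 5)), 2), Mul(6, Mul(8, Rational(-1, 5))), 12, Mul(Mul(8, Rational(-1, 5)), 2)), Rational(1, 2)), 2) = Pow(Pow(Add(Pow(Rational(-8, 5), 2), Mul(6, Rational(-8, 5)), 12, Mul(Rational(-8, 5), 2)), Rational(1, 2)), 2) = Pow(Pow(Add(Rational(64, 25), Rational(-48, 5), 12, Rational(-16, 5)), Rational(1, 2)), 2) = Pow(Pow(Rational(44, 25), Rational(1, 2)), 2) = Pow(Mul(Rational(2, 5), Pow(11, Rational(1, 2))), 2) = Rational(44, 25)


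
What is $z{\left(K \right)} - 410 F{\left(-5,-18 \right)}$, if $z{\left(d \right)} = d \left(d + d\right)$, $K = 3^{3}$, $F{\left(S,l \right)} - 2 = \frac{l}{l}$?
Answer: $228$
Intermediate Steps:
$F{\left(S,l \right)} = 3$ ($F{\left(S,l \right)} = 2 + \frac{l}{l} = 2 + 1 = 3$)
$K = 27$
$z{\left(d \right)} = 2 d^{2}$ ($z{\left(d \right)} = d 2 d = 2 d^{2}$)
$z{\left(K \right)} - 410 F{\left(-5,-18 \right)} = 2 \cdot 27^{2} - 1230 = 2 \cdot 729 - 1230 = 1458 - 1230 = 228$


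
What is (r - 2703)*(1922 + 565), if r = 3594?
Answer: 2215917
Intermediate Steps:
(r - 2703)*(1922 + 565) = (3594 - 2703)*(1922 + 565) = 891*2487 = 2215917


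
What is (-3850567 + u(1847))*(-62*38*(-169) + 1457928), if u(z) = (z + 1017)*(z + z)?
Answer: 12489734016508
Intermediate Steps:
u(z) = 2*z*(1017 + z) (u(z) = (1017 + z)*(2*z) = 2*z*(1017 + z))
(-3850567 + u(1847))*(-62*38*(-169) + 1457928) = (-3850567 + 2*1847*(1017 + 1847))*(-62*38*(-169) + 1457928) = (-3850567 + 2*1847*2864)*(-2356*(-169) + 1457928) = (-3850567 + 10579616)*(398164 + 1457928) = 6729049*1856092 = 12489734016508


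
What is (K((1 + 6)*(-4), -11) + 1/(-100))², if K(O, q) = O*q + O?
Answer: 783944001/10000 ≈ 78394.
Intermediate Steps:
K(O, q) = O + O*q
(K((1 + 6)*(-4), -11) + 1/(-100))² = (((1 + 6)*(-4))*(1 - 11) + 1/(-100))² = ((7*(-4))*(-10) - 1/100)² = (-28*(-10) - 1/100)² = (280 - 1/100)² = (27999/100)² = 783944001/10000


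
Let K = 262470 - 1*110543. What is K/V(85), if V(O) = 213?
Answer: 151927/213 ≈ 713.27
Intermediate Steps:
K = 151927 (K = 262470 - 110543 = 151927)
K/V(85) = 151927/213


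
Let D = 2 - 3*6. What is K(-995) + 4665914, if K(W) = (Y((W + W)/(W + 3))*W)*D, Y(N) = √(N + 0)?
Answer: 4665914 + 3980*√30845/31 ≈ 4.6885e+6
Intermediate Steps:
D = -16 (D = 2 - 18 = -16)
Y(N) = √N
K(W) = -16*W*√2*√(W/(3 + W)) (K(W) = (√((W + W)/(W + 3))*W)*(-16) = (√((2*W)/(3 + W))*W)*(-16) = (√(2*W/(3 + W))*W)*(-16) = ((√2*√(W/(3 + W)))*W)*(-16) = (W*√2*√(W/(3 + W)))*(-16) = -16*W*√2*√(W/(3 + W)))
K(-995) + 4665914 = -16*(-995)*√2*√(-995/(3 - 995)) + 4665914 = -16*(-995)*√2*√(-995/(-992)) + 4665914 = -16*(-995)*√2*√(-995*(-1/992)) + 4665914 = -16*(-995)*√2*√(995/992) + 4665914 = -16*(-995)*√2*√61690/248 + 4665914 = 3980*√30845/31 + 4665914 = 4665914 + 3980*√30845/31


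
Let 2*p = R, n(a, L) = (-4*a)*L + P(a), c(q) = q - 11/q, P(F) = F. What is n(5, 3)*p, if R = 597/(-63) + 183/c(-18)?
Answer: 7230355/13146 ≈ 550.00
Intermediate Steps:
n(a, L) = a - 4*L*a (n(a, L) = (-4*a)*L + a = -4*L*a + a = a - 4*L*a)
R = -131461/6573 (R = 597/(-63) + 183/(-18 - 11/(-18)) = 597*(-1/63) + 183/(-18 - 11*(-1/18)) = -199/21 + 183/(-18 + 11/18) = -199/21 + 183/(-313/18) = -199/21 + 183*(-18/313) = -199/21 - 3294/313 = -131461/6573 ≈ -20.000)
p = -131461/13146 (p = (1/2)*(-131461/6573) = -131461/13146 ≈ -10.000)
n(5, 3)*p = (5*(1 - 4*3))*(-131461/13146) = (5*(1 - 12))*(-131461/13146) = (5*(-11))*(-131461/13146) = -55*(-131461/13146) = 7230355/13146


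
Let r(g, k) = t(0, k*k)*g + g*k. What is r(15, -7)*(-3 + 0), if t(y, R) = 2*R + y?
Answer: -4095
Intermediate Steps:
t(y, R) = y + 2*R
r(g, k) = g*k + 2*g*k² (r(g, k) = (0 + 2*(k*k))*g + g*k = (0 + 2*k²)*g + g*k = (2*k²)*g + g*k = 2*g*k² + g*k = g*k + 2*g*k²)
r(15, -7)*(-3 + 0) = (15*(-7)*(1 + 2*(-7)))*(-3 + 0) = (15*(-7)*(1 - 14))*(-3) = (15*(-7)*(-13))*(-3) = 1365*(-3) = -4095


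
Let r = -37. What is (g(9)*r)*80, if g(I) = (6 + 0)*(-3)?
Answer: 53280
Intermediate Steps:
g(I) = -18 (g(I) = 6*(-3) = -18)
(g(9)*r)*80 = -18*(-37)*80 = 666*80 = 53280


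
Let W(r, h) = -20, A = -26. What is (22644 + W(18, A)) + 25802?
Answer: 48426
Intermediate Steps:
(22644 + W(18, A)) + 25802 = (22644 - 20) + 25802 = 22624 + 25802 = 48426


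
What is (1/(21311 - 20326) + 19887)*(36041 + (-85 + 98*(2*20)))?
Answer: 781118841696/985 ≈ 7.9301e+8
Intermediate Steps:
(1/(21311 - 20326) + 19887)*(36041 + (-85 + 98*(2*20))) = (1/985 + 19887)*(36041 + (-85 + 98*40)) = (1/985 + 19887)*(36041 + (-85 + 3920)) = 19588696*(36041 + 3835)/985 = (19588696/985)*39876 = 781118841696/985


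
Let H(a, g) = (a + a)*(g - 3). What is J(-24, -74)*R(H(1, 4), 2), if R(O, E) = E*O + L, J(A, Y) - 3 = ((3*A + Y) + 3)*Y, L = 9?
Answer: 137605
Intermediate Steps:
H(a, g) = 2*a*(-3 + g) (H(a, g) = (2*a)*(-3 + g) = 2*a*(-3 + g))
J(A, Y) = 3 + Y*(3 + Y + 3*A) (J(A, Y) = 3 + ((3*A + Y) + 3)*Y = 3 + ((Y + 3*A) + 3)*Y = 3 + (3 + Y + 3*A)*Y = 3 + Y*(3 + Y + 3*A))
R(O, E) = 9 + E*O (R(O, E) = E*O + 9 = 9 + E*O)
J(-24, -74)*R(H(1, 4), 2) = (3 + (-74)**2 + 3*(-74) + 3*(-24)*(-74))*(9 + 2*(2*1*(-3 + 4))) = (3 + 5476 - 222 + 5328)*(9 + 2*(2*1*1)) = 10585*(9 + 2*2) = 10585*(9 + 4) = 10585*13 = 137605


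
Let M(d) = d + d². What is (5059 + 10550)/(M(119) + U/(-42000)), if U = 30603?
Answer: 218526000/199909799 ≈ 1.0931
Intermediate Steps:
(5059 + 10550)/(M(119) + U/(-42000)) = (5059 + 10550)/(119*(1 + 119) + 30603/(-42000)) = 15609/(119*120 + 30603*(-1/42000)) = 15609/(14280 - 10201/14000) = 15609/(199909799/14000) = 15609*(14000/199909799) = 218526000/199909799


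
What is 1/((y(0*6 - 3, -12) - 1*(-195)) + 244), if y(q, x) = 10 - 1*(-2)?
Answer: 1/451 ≈ 0.0022173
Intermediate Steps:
y(q, x) = 12 (y(q, x) = 10 + 2 = 12)
1/((y(0*6 - 3, -12) - 1*(-195)) + 244) = 1/((12 - 1*(-195)) + 244) = 1/((12 + 195) + 244) = 1/(207 + 244) = 1/451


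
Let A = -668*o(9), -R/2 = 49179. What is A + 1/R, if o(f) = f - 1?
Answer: -525625153/98358 ≈ -5344.0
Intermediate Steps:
R = -98358 (R = -2*49179 = -98358)
o(f) = -1 + f
A = -5344 (A = -668*(-1 + 9) = -668*8 = -5344)
A + 1/R = -5344 + 1/(-98358) = -5344 - 1/98358 = -525625153/98358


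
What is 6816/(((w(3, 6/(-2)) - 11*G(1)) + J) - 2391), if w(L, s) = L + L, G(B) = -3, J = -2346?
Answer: -1136/783 ≈ -1.4508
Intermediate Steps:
w(L, s) = 2*L
6816/(((w(3, 6/(-2)) - 11*G(1)) + J) - 2391) = 6816/(((2*3 - 11*(-3)) - 2346) - 2391) = 6816/(((6 + 33) - 2346) - 2391) = 6816/((39 - 2346) - 2391) = 6816/(-2307 - 2391) = 6816/(-4698) = 6816*(-1/4698) = -1136/783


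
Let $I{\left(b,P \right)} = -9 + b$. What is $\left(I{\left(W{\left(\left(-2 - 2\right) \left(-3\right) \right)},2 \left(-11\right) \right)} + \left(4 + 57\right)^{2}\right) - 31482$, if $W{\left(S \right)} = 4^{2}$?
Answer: $-27754$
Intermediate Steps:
$W{\left(S \right)} = 16$
$\left(I{\left(W{\left(\left(-2 - 2\right) \left(-3\right) \right)},2 \left(-11\right) \right)} + \left(4 + 57\right)^{2}\right) - 31482 = \left(\left(-9 + 16\right) + \left(4 + 57\right)^{2}\right) - 31482 = \left(7 + 61^{2}\right) - 31482 = \left(7 + 3721\right) - 31482 = 3728 - 31482 = -27754$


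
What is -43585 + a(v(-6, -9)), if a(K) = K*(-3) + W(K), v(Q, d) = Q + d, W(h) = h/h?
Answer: -43539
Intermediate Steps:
W(h) = 1
a(K) = 1 - 3*K (a(K) = K*(-3) + 1 = -3*K + 1 = 1 - 3*K)
-43585 + a(v(-6, -9)) = -43585 + (1 - 3*(-6 - 9)) = -43585 + (1 - 3*(-15)) = -43585 + (1 + 45) = -43585 + 46 = -43539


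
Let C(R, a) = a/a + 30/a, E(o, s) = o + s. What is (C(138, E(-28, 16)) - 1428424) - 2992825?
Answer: -8842501/2 ≈ -4.4212e+6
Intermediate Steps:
C(R, a) = 1 + 30/a
(C(138, E(-28, 16)) - 1428424) - 2992825 = ((30 + (-28 + 16))/(-28 + 16) - 1428424) - 2992825 = ((30 - 12)/(-12) - 1428424) - 2992825 = (-1/12*18 - 1428424) - 2992825 = (-3/2 - 1428424) - 2992825 = -2856851/2 - 2992825 = -8842501/2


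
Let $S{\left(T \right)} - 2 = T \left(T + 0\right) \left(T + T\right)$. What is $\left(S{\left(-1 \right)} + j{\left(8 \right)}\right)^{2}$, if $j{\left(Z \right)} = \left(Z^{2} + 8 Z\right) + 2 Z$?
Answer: $20736$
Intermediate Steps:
$j{\left(Z \right)} = Z^{2} + 10 Z$
$S{\left(T \right)} = 2 + 2 T^{3}$ ($S{\left(T \right)} = 2 + T \left(T + 0\right) \left(T + T\right) = 2 + T T 2 T = 2 + T 2 T^{2} = 2 + 2 T^{3}$)
$\left(S{\left(-1 \right)} + j{\left(8 \right)}\right)^{2} = \left(\left(2 + 2 \left(-1\right)^{3}\right) + 8 \left(10 + 8\right)\right)^{2} = \left(\left(2 + 2 \left(-1\right)\right) + 8 \cdot 18\right)^{2} = \left(\left(2 - 2\right) + 144\right)^{2} = \left(0 + 144\right)^{2} = 144^{2} = 20736$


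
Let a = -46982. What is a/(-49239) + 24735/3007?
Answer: 14012387/1526409 ≈ 9.1800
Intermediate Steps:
a/(-49239) + 24735/3007 = -46982/(-49239) + 24735/3007 = -46982*(-1/49239) + 24735*(1/3007) = 46982/49239 + 255/31 = 14012387/1526409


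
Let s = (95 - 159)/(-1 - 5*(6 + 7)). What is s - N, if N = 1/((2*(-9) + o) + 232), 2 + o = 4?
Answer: 2293/2376 ≈ 0.96507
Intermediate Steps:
o = 2 (o = -2 + 4 = 2)
s = 32/33 (s = -64/(-1 - 5*13) = -64/(-1 - 65) = -64/(-66) = -64*(-1/66) = 32/33 ≈ 0.96970)
N = 1/216 (N = 1/((2*(-9) + 2) + 232) = 1/((-18 + 2) + 232) = 1/(-16 + 232) = 1/216 ≈ 0.0046296)
s - N = 32/33 - 1*1/216 = 32/33 - 1/216 = 2293/2376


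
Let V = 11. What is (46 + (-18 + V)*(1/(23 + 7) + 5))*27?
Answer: 2907/10 ≈ 290.70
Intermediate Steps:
(46 + (-18 + V)*(1/(23 + 7) + 5))*27 = (46 + (-18 + 11)*(1/(23 + 7) + 5))*27 = (46 - 7*(1/30 + 5))*27 = (46 - 7*151/30)*27 = (46 - 1057/30)*27 = (323/30)*27 = 2907/10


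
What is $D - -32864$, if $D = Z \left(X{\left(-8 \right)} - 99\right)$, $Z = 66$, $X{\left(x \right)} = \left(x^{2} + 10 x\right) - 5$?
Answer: $24944$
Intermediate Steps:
$X{\left(x \right)} = -5 + x^{2} + 10 x$
$D = -7920$ ($D = 66 \left(\left(-5 + \left(-8\right)^{2} + 10 \left(-8\right)\right) - 99\right) = 66 \left(\left(-5 + 64 - 80\right) - 99\right) = 66 \left(-21 - 99\right) = 66 \left(-120\right) = -7920$)
$D - -32864 = -7920 - -32864 = -7920 + 32864 = 24944$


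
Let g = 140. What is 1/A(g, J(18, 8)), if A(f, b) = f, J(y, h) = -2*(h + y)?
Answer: 1/140 ≈ 0.0071429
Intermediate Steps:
J(y, h) = -2*h - 2*y
1/A(g, J(18, 8)) = 1/140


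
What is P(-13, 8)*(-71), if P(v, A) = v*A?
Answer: 7384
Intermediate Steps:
P(v, A) = A*v
P(-13, 8)*(-71) = (8*(-13))*(-71) = -104*(-71) = 7384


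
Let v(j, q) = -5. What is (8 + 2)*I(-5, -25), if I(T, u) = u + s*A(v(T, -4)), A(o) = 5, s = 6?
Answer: 50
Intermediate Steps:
I(T, u) = 30 + u (I(T, u) = u + 6*5 = u + 30 = 30 + u)
(8 + 2)*I(-5, -25) = (8 + 2)*(30 - 25) = 10*5 = 50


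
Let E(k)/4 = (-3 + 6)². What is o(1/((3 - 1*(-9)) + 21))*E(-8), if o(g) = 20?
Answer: 720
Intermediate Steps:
E(k) = 36 (E(k) = 4*(-3 + 6)² = 4*3² = 4*9 = 36)
o(1/((3 - 1*(-9)) + 21))*E(-8) = 20*36 = 720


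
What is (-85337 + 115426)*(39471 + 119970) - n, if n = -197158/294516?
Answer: 706458511125821/147258 ≈ 4.7974e+9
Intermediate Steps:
n = -98579/147258 (n = -197158*1/294516 = -98579/147258 ≈ -0.66943)
(-85337 + 115426)*(39471 + 119970) - n = (-85337 + 115426)*(39471 + 119970) - 1*(-98579/147258) = 30089*159441 + 98579/147258 = 4797420249 + 98579/147258 = 706458511125821/147258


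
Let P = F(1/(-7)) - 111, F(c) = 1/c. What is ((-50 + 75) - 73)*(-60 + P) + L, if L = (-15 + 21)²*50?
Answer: 10344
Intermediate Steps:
P = -118 (P = 1/(1/(-7)) - 111 = 1/(-⅐) - 111 = -7 - 111 = -118)
L = 1800 (L = 6²*50 = 36*50 = 1800)
((-50 + 75) - 73)*(-60 + P) + L = ((-50 + 75) - 73)*(-60 - 118) + 1800 = (25 - 73)*(-178) + 1800 = -48*(-178) + 1800 = 8544 + 1800 = 10344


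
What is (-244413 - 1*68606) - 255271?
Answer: -568290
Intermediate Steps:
(-244413 - 1*68606) - 255271 = (-244413 - 68606) - 255271 = -313019 - 255271 = -568290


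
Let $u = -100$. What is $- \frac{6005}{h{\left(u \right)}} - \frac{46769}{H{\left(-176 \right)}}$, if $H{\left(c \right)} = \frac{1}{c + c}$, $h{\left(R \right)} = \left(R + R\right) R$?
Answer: $\frac{65850750799}{4000} \approx 1.6463 \cdot 10^{7}$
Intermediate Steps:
$h{\left(R \right)} = 2 R^{2}$ ($h{\left(R \right)} = 2 R R = 2 R^{2}$)
$H{\left(c \right)} = \frac{1}{2 c}$
$- \frac{6005}{h{\left(u \right)}} - \frac{46769}{H{\left(-176 \right)}} = - \frac{6005}{2 \left(-100\right)^{2}} - \frac{46769}{\frac{1}{2} \frac{1}{-176}} = - \frac{6005}{2 \cdot 10000} - \frac{46769}{\frac{1}{2} \left(- \frac{1}{176}\right)} = - \frac{6005}{20000} - \frac{46769}{- \frac{1}{352}} = \left(-6005\right) \frac{1}{20000} - -16462688 = - \frac{1201}{4000} + 16462688 = \frac{65850750799}{4000}$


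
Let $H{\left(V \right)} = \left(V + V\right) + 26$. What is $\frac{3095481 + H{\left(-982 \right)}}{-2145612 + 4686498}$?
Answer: $\frac{1031181}{846962} \approx 1.2175$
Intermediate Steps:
$H{\left(V \right)} = 26 + 2 V$ ($H{\left(V \right)} = 2 V + 26 = 26 + 2 V$)
$\frac{3095481 + H{\left(-982 \right)}}{-2145612 + 4686498} = \frac{3095481 + \left(26 + 2 \left(-982\right)\right)}{-2145612 + 4686498} = \frac{3095481 + \left(26 - 1964\right)}{2540886} = \left(3095481 - 1938\right) \frac{1}{2540886} = 3093543 \cdot \frac{1}{2540886} = \frac{1031181}{846962}$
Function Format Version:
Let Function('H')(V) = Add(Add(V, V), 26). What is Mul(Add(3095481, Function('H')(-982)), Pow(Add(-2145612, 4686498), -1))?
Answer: Rational(1031181, 846962) ≈ 1.2175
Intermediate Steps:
Function('H')(V) = Add(26, Mul(2, V)) (Function('H')(V) = Add(Mul(2, V), 26) = Add(26, Mul(2, V)))
Mul(Add(3095481, Function('H')(-982)), Pow(Add(-2145612, 4686498), -1)) = Mul(Add(3095481, Add(26, Mul(2, -982))), Pow(Add(-2145612, 4686498), -1)) = Mul(Add(3095481, Add(26, -1964)), Pow(2540886, -1)) = Mul(Add(3095481, -1938), Rational(1, 2540886)) = Mul(3093543, Rational(1, 2540886)) = Rational(1031181, 846962)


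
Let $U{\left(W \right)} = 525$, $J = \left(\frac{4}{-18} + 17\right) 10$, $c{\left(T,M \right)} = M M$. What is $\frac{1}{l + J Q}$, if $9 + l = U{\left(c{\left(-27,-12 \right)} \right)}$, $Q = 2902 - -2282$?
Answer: $\frac{1}{870276} \approx 1.1491 \cdot 10^{-6}$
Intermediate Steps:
$c{\left(T,M \right)} = M^{2}$
$J = \frac{1510}{9}$ ($J = \left(4 \left(- \frac{1}{18}\right) + 17\right) 10 = \left(- \frac{2}{9} + 17\right) 10 = \frac{151}{9} \cdot 10 = \frac{1510}{9} \approx 167.78$)
$Q = 5184$ ($Q = 2902 + 2282 = 5184$)
$l = 516$ ($l = -9 + 525 = 516$)
$\frac{1}{l + J Q} = \frac{1}{516 + \frac{1510}{9} \cdot 5184} = \frac{1}{516 + 869760} = \frac{1}{870276}$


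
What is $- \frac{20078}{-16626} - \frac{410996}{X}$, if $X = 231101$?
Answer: $- \frac{1096586809}{1921142613} \approx -0.5708$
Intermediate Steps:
$- \frac{20078}{-16626} - \frac{410996}{X} = - \frac{20078}{-16626} - \frac{410996}{231101} = \left(-20078\right) \left(- \frac{1}{16626}\right) - \frac{410996}{231101} = \frac{10039}{8313} - \frac{410996}{231101} = - \frac{1096586809}{1921142613}$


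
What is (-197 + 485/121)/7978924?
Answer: -5838/241362451 ≈ -2.4188e-5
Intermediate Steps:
(-197 + 485/121)/7978924 = (-197 + (1/121)*485)*(1/7978924) = (-197 + 485/121)*(1/7978924) = -23352/121*1/7978924 = -5838/241362451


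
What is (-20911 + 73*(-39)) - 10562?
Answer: -34320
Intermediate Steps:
(-20911 + 73*(-39)) - 10562 = (-20911 - 2847) - 10562 = -23758 - 10562 = -34320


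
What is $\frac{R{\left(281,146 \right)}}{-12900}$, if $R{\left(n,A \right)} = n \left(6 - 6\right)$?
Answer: $0$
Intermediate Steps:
$R{\left(n,A \right)} = 0$ ($R{\left(n,A \right)} = n 0 = 0$)
$\frac{R{\left(281,146 \right)}}{-12900} = \frac{0}{-12900} = 0 \left(- \frac{1}{12900}\right) = 0$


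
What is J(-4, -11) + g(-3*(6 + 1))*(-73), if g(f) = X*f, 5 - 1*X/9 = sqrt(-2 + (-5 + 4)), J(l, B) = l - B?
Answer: 68992 - 13797*I*sqrt(3) ≈ 68992.0 - 23897.0*I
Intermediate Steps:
X = 45 - 9*I*sqrt(3) (X = 45 - 9*sqrt(-2 + (-5 + 4)) = 45 - 9*sqrt(-2 - 1) = 45 - 9*I*sqrt(3) ≈ 45.0 - 15.588*I)
g(f) = f*(45 - 9*I*sqrt(3)) (g(f) = (45 - 9*I*sqrt(3))*f = f*(45 - 9*I*sqrt(3)))
J(-4, -11) + g(-3*(6 + 1))*(-73) = (-4 - 1*(-11)) + (9*(-3*(6 + 1))*(5 - I*sqrt(3)))*(-73) = (-4 + 11) + (9*(-3*7)*(5 - I*sqrt(3)))*(-73) = 7 + (9*(-21)*(5 - I*sqrt(3)))*(-73) = 7 + (-945 + 189*I*sqrt(3))*(-73) = 7 + (68985 - 13797*I*sqrt(3)) = 68992 - 13797*I*sqrt(3)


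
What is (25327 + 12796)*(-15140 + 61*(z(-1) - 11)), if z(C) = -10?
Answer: -626017783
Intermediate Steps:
(25327 + 12796)*(-15140 + 61*(z(-1) - 11)) = (25327 + 12796)*(-15140 + 61*(-10 - 11)) = 38123*(-15140 + 61*(-21)) = 38123*(-15140 - 1281) = 38123*(-16421) = -626017783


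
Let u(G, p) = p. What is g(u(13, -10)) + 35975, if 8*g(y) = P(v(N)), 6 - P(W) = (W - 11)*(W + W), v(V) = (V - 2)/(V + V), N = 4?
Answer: 2302491/64 ≈ 35976.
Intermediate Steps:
v(V) = (-2 + V)/(2*V) (v(V) = (-2 + V)/((2*V)) = (-2 + V)*(1/(2*V)) = (-2 + V)/(2*V))
P(W) = 6 - 2*W*(-11 + W) (P(W) = 6 - (W - 11)*(W + W) = 6 - (-11 + W)*2*W = 6 - 2*W*(-11 + W))
g(y) = 91/64 (g(y) = (6 - 2*(-2 + 4)²/64 + 22*((½)*(-2 + 4)/4))/8 = (6 - 2*((½)*(¼)*2)² + 22*((½)*(¼)*2))/8 = (6 - 2*(¼)² + 22*(¼))/8 = (6 - 2*1/16 + 11/2)/8 = (6 - ⅛ + 11/2)/8 = (⅛)*(91/8) = 91/64)
g(u(13, -10)) + 35975 = 91/64 + 35975 = 2302491/64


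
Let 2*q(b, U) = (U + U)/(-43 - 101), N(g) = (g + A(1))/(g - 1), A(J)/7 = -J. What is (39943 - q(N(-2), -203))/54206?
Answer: 5751589/7805664 ≈ 0.73685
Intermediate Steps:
A(J) = -7*J (A(J) = 7*(-J) = -7*J)
N(g) = (-7 + g)/(-1 + g) (N(g) = (g - 7*1)/(g - 1) = (g - 7)/(-1 + g) = (-7 + g)/(-1 + g))
q(b, U) = -U/144 (q(b, U) = ((U + U)/(-43 - 101))/2 = ((2*U)/(-144))/2 = ((2*U)*(-1/144))/2 = (-U/72)/2 = -U/144)
(39943 - q(N(-2), -203))/54206 = (39943 - (-1)*(-203)/144)/54206 = (39943 - 1*203/144)*(1/54206) = (39943 - 203/144)*(1/54206) = (5751589/144)*(1/54206) = 5751589/7805664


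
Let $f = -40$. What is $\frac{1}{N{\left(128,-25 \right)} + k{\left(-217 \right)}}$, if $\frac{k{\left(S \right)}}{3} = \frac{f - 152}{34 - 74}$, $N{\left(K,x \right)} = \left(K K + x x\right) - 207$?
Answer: $\frac{5}{84082} \approx 5.9466 \cdot 10^{-5}$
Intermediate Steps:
$N{\left(K,x \right)} = -207 + K^{2} + x^{2}$ ($N{\left(K,x \right)} = \left(K^{2} + x^{2}\right) - 207 = -207 + K^{2} + x^{2}$)
$k{\left(S \right)} = \frac{72}{5}$ ($k{\left(S \right)} = 3 \frac{-40 - 152}{34 - 74} = 3 \left(- \frac{192}{-40}\right) = 3 \left(\left(-192\right) \left(- \frac{1}{40}\right)\right) = 3 \cdot \frac{24}{5} = \frac{72}{5}$)
$\frac{1}{N{\left(128,-25 \right)} + k{\left(-217 \right)}} = \frac{1}{\left(-207 + 128^{2} + \left(-25\right)^{2}\right) + \frac{72}{5}} = \frac{1}{\left(-207 + 16384 + 625\right) + \frac{72}{5}} = \frac{1}{16802 + \frac{72}{5}} = \frac{1}{\frac{84082}{5}} = \frac{5}{84082}$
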